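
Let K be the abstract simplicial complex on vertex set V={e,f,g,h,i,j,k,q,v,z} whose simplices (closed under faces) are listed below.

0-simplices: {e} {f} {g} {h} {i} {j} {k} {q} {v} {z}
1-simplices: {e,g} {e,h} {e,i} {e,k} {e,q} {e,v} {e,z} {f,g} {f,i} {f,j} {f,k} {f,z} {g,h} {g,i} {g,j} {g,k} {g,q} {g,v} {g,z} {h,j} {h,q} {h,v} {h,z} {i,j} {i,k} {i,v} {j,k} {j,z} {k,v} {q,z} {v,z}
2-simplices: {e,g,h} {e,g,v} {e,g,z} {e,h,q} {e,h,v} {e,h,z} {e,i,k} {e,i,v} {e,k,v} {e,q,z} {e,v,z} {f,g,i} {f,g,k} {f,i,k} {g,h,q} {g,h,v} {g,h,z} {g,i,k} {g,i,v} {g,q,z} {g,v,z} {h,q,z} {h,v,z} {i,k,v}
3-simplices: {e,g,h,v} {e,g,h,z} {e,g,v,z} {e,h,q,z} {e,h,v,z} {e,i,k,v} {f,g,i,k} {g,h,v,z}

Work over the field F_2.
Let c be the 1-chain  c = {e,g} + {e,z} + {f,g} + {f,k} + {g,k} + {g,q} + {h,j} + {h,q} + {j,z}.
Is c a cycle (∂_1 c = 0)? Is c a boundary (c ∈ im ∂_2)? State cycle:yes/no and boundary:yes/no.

cycle:yes boundary:no

n_0=10 n_1=31 n_2=24 n_3=8  [Z2]
∂1: piv[eg,eh,ei,ek,eq,ev,ez,fg,fj] rk=9  ker:fi,fk,fz,gh,gi,gj,gk,gq,gv,gz,hj,hq,hv,hz,ij,ik,iv,jk,jz,kv,qz,vz
∂2: piv[egh,egv,egz,ehq,ehv,ehz,eik,eiv,ekv,eqz,evz,fgi,fgk,fik,ghq,giv] rk=16  ker:ghv,ghz,gik,gqz,gvz,hqz,hvz,ikv
∂3: piv[eghv,eghz,egvz,ehqz,ehvz,eikv,fgik] rk=7  ker:ghvz
∂1c = 0
c vs im∂2: residual ≠ 0 ⇒ not boundary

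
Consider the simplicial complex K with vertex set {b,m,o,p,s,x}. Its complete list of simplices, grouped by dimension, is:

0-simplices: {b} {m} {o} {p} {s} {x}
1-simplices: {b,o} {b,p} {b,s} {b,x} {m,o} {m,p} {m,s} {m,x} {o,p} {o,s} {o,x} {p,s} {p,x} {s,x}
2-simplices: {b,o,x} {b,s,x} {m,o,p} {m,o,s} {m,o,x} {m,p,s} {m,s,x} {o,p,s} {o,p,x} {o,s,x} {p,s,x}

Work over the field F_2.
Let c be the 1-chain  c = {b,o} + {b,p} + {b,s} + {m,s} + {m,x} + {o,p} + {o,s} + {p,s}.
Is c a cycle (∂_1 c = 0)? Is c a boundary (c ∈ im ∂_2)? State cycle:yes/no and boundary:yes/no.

n_0=6 n_1=14 n_2=11  [Z2]
∂1: piv[bo,bp,bs,bx,mo] rk=5  ker:mp,ms,mx,op,os,ox,ps,px,sx
∂2: piv[box,bsx,mop,mos,mox,mps,msx,opx] rk=8  ker:ops,osx,psx
∂1c = {b} + {o} + {p} + {x}

cycle:no boundary:no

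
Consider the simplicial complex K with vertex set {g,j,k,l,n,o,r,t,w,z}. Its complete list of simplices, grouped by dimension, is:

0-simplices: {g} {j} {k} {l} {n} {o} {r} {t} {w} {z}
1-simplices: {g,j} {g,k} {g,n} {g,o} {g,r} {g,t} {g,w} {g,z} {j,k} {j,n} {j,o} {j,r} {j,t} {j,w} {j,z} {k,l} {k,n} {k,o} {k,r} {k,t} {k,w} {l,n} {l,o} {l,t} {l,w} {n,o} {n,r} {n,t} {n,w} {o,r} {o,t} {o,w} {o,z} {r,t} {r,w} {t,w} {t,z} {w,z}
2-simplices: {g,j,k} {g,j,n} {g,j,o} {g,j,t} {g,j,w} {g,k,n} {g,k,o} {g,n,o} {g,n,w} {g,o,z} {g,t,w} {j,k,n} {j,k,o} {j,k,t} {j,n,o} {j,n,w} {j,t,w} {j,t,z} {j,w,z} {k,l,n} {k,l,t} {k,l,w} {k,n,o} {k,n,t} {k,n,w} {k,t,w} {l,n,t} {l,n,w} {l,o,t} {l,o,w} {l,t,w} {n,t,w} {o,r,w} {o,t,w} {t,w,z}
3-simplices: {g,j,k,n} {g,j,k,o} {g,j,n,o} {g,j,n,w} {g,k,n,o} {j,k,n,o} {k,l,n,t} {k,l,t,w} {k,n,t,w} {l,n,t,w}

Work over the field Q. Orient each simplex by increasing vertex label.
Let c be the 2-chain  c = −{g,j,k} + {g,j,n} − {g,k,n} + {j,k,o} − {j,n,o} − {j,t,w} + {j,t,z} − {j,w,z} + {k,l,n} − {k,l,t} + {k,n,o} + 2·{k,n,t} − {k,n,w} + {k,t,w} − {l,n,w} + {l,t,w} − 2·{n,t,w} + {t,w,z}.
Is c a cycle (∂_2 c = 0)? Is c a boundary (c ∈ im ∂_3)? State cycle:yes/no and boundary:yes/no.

n_0=10 n_1=38 n_2=35 n_3=10  [Q]
∂1: piv[gj,gk,gn,go,gr,gt,gw,gz,kl] rk=9  ker:jk,jn,jo,jr,jt,jw,jz,kn,ko,kr,kt,kw,ln,lo,lt,lw,no,nr,nt,nw,or,ot,ow,oz,rt,rw,tw,tz,wz
∂2: piv[gjk,gjn,gjo,gjt,gjw,gkn,gko,gno,gnw,goz,gtw,jkt,jtz,jwz,kln,klt,klw,knt,knw,lot,low,orw] rk=22  ker:jkn,jko,jno,jnw,jtw,kno,ktw,lnt,lnw,ltw,ntw,otw,twz
∂3: piv[gjkn,gjko,gjno,gjnw,gkno,klnt,kltw,kntw,lntw] rk=9  ker:jkno
∂2c = 0
c vs im∂3: residual ≠ 0 ⇒ not boundary

cycle:yes boundary:no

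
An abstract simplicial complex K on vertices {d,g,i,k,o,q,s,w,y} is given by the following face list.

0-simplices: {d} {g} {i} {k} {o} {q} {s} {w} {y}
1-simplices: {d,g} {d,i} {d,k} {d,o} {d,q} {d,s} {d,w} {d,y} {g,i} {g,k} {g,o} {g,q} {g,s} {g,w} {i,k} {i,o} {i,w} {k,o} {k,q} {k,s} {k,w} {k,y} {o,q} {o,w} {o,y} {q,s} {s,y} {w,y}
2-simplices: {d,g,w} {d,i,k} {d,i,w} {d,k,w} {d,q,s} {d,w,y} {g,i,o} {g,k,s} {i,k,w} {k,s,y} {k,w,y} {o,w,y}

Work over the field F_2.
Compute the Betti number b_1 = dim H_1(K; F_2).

n_0=9 n_1=28 n_2=12  [Z2]
∂1: piv[dg,di,dk,do,dq,ds,dw,dy] rk=8  ker:gi,gk,go,gq,gs,gw,ik,io,iw,ko,kq,ks,kw,ky,oq,ow,oy,qs,sy,wy
∂2: piv[dgw,dik,diw,dkw,dqs,dwy,gio,gks,ksy,kwy,owy] rk=11  ker:ikw
b_1=(28−8)−11=9

b_1=9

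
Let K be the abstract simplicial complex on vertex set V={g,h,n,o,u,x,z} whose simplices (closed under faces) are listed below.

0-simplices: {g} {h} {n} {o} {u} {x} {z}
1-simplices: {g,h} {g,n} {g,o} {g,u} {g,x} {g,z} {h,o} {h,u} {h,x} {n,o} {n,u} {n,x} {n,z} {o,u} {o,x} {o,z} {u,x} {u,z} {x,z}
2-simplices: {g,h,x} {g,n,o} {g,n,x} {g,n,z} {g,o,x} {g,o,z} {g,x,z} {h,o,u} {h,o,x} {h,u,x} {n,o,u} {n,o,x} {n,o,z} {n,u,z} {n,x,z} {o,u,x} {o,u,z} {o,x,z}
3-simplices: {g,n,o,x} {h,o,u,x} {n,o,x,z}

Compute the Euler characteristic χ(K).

n_0=7 n_1=19 n_2=18 n_3=3
χ=+7−19+18−3=3

χ(K)=3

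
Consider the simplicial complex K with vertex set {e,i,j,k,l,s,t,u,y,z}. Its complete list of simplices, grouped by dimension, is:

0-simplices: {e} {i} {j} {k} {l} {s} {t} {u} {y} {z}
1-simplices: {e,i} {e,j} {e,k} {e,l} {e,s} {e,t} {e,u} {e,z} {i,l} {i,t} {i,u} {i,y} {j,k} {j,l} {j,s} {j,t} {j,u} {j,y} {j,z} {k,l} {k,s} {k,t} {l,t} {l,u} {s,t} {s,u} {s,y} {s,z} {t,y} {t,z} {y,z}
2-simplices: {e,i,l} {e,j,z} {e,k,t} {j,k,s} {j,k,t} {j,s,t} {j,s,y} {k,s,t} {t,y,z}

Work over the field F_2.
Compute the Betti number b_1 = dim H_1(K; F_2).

b_1=14

n_0=10 n_1=31 n_2=9  [Z2]
∂1: piv[ei,ej,ek,el,es,et,eu,ez,iy] rk=9  ker:il,it,iu,jk,jl,js,jt,ju,jy,jz,kl,ks,kt,lt,lu,st,su,sy,sz,ty,tz,yz
∂2: piv[eil,ejz,ekt,jks,jkt,jst,jsy,tyz] rk=8  ker:kst
b_1=(31−9)−8=14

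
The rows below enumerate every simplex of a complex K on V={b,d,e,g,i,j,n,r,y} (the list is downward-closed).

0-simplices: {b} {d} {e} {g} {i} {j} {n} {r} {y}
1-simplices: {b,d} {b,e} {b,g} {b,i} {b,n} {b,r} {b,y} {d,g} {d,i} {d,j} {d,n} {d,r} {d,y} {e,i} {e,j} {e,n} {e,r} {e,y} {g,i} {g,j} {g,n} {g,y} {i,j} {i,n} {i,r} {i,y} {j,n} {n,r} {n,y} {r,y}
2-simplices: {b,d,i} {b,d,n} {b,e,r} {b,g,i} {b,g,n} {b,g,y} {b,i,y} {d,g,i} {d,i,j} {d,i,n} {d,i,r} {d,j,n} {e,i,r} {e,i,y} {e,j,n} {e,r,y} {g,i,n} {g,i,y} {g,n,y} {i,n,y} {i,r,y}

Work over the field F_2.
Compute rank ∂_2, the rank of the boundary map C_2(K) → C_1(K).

rank∂_2=17

n_0=9 n_1=30 n_2=21  [Z2]
∂1: piv[bd,be,bg,bi,bn,br,by,dj] rk=8  ker:dg,di,dn,dr,dy,ei,ej,en,er,ey,gi,gj,gn,gy,ij,in,ir,iy,jn,nr,ny,ry
∂2: piv[bdi,bdn,ber,bgi,bgn,bgy,biy,dgi,dij,din,dir,djn,eir,eiy,ejn,ery,gny] rk=17  ker:gin,giy,iny,iry
rk∂_2=17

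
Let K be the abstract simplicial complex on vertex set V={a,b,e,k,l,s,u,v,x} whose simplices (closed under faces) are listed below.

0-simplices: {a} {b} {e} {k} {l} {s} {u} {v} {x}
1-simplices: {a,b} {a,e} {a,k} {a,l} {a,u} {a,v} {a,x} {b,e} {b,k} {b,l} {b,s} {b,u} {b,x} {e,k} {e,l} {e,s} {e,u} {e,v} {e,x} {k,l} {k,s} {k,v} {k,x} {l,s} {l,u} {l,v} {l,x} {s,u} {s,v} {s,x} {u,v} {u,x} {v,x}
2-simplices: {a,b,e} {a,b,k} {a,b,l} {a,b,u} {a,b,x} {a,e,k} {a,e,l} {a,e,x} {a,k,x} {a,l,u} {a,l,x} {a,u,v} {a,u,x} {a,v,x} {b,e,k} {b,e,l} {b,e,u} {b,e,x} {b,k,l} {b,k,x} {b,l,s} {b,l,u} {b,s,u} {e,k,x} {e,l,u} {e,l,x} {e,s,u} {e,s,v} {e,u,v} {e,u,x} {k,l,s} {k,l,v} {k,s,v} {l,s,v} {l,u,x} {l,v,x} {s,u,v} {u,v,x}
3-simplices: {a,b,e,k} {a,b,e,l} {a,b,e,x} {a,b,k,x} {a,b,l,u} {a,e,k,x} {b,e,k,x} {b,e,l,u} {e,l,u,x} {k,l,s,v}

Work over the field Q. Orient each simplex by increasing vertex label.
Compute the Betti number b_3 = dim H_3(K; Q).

b_3=1

n_0=9 n_1=33 n_2=38 n_3=10  [Q]
∂1: piv[ab,ae,ak,al,au,av,ax,bs] rk=8  ker:be,bk,bl,bu,bx,ek,el,es,eu,ev,ex,kl,ks,kv,kx,ls,lu,lv,lx,su,sv,sx,uv,ux,vx
∂2: piv[abe,abk,abl,abu,abx,aek,ael,aex,akx,alu,alx,auv,aux,avx,beu,bkl,bls,bsu,esu,esv,euv,kls,klv,ksv] rk=24  ker:bek,bel,bex,bkx,blu,ekx,elu,elx,eux,lsv,lux,lvx,suv,uvx
∂3: piv[abek,abel,abex,abkx,ablu,aekx,belu,elux,klsv] rk=9  ker:bekx
b_3=(10−9)−0=1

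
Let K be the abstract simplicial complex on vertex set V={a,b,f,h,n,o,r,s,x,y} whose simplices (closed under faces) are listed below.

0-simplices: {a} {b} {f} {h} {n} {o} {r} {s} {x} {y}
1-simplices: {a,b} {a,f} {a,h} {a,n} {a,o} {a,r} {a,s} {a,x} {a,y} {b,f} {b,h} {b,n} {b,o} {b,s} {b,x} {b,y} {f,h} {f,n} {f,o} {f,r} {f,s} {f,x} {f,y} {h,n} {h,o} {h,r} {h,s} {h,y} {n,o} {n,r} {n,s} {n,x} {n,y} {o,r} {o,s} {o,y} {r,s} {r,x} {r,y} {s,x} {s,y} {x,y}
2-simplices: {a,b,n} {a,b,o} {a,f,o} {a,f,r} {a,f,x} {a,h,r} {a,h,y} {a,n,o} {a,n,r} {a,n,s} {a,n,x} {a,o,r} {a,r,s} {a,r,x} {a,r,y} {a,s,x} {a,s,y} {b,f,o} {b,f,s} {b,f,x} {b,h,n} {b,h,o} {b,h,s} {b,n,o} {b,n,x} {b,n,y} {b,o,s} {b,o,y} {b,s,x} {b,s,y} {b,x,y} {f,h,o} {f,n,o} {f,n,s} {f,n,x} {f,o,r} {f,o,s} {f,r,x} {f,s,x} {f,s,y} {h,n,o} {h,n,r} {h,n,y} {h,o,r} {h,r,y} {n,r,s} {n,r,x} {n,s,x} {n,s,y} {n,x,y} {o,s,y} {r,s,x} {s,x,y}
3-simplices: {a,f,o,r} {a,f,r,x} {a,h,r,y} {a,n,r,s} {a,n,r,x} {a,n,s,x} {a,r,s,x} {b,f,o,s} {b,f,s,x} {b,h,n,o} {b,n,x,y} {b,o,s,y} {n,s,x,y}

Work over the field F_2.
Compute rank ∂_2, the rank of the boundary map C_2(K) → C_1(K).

n_0=10 n_1=42 n_2=53 n_3=13  [Z2]
∂1: piv[ab,af,ah,an,ao,ar,as,ax,ay] rk=9  ker:bf,bh,bn,bo,bs,bx,by,fh,fn,fo,fr,fs,fx,fy,hn,ho,hr,hs,hy,no,nr,ns,nx,ny,or,os,oy,rs,rx,ry,sx,sy,xy
∂2: piv[abn,abo,afo,afr,afx,ahr,ahy,ano,anr,ans,anx,aor,ars,arx,ary,asx,asy,bfo,bfs,bfx,bhn,bho,bhs,bny,bos,boy,bsx,bsy,bxy,fho,fno,fsy,hnr] rk=33  ker:bno,bnx,fns,fnx,for,fos,frx,fsx,hno,hny,hor,hry,nrs,nrx,nsx,nsy,nxy,osy,rsx,sxy
∂3: piv[afor,afrx,ahry,anrs,anrx,ansx,arsx,bfos,bfsx,bhno,bnxy,bosy,nsxy] rk=13
rk∂_2=33

rank∂_2=33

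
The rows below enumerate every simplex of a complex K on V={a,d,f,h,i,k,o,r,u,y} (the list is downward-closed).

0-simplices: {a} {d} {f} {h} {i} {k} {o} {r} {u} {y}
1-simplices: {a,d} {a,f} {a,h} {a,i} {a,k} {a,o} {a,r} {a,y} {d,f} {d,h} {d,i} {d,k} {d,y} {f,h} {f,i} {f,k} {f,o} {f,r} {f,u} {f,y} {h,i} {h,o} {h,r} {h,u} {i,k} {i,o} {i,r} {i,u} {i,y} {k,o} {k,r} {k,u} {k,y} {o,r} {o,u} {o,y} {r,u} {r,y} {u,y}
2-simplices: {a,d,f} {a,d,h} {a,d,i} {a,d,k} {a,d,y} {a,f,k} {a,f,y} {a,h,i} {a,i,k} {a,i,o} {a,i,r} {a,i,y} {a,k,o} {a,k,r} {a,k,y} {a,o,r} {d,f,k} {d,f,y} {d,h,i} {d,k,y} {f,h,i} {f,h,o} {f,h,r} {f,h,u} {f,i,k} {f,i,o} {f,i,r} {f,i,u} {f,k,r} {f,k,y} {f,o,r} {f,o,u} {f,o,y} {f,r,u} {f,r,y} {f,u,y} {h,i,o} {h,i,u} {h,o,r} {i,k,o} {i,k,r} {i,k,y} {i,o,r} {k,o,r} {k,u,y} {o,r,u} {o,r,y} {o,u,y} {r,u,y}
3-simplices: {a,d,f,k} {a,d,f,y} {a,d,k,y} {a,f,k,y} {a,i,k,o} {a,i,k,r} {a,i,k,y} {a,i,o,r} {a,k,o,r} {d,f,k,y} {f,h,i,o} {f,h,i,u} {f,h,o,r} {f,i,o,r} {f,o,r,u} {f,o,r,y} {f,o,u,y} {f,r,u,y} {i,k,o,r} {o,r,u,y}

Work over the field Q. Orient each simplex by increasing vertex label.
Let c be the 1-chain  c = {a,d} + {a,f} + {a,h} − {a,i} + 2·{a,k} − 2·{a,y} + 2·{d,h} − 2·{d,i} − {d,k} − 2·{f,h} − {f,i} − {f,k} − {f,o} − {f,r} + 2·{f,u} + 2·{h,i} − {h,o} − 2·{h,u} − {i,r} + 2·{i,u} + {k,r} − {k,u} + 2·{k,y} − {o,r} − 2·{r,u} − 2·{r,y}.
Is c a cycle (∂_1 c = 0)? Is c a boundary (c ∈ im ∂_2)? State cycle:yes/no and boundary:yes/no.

cycle:no boundary:no

n_0=10 n_1=39 n_2=49 n_3=20  [Q]
∂1: piv[ad,af,ah,ai,ak,ao,ar,ay,fu] rk=9  ker:df,dh,di,dk,dy,fh,fi,fk,fo,fr,fy,hi,ho,hr,hu,ik,io,ir,iu,iy,ko,kr,ku,ky,or,ou,oy,ru,ry,uy
∂2: piv[adf,adh,adi,adk,ady,afk,afy,ahi,aik,aio,air,aiy,ako,akr,aky,aor,fhi,fho,fhr,fhu,fik,fio,fir,fiu,fou,foy,fru,fry,fuy,kuy] rk=30  ker:dfk,dfy,dhi,dky,fkr,fky,for,hio,hiu,hor,iko,ikr,iky,ior,kor,oru,ory,ouy,ruy
∂3: piv[adfk,adfy,adky,afky,aiko,aikr,aiky,aior,akor,fhio,fhiu,fhor,fior,foru,fory,fouy,fruy] rk=17  ker:dfky,ikor,oruy
∂1c = −2·{a} + 2·{d} + 5·{f} + 2·{h} − 3·{i} − 2·{k} − {o} + 2·{r} − {u} − 2·{y}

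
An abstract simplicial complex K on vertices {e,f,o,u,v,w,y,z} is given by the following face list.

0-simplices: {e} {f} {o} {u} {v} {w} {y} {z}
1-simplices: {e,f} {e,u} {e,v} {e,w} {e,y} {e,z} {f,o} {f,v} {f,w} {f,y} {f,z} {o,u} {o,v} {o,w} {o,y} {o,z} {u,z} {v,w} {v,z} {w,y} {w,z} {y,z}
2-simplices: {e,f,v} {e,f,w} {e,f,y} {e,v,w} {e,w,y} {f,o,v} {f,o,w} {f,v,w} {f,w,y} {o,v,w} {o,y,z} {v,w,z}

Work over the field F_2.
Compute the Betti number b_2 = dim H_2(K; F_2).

n_0=8 n_1=22 n_2=12  [Z2]
∂1: piv[ef,eu,ev,ew,ey,ez,fo] rk=7  ker:fv,fw,fy,fz,ou,ov,ow,oy,oz,uz,vw,vz,wy,wz,yz
∂2: piv[efv,efw,efy,evw,ewy,fov,fow,oyz,vwz] rk=9  ker:fvw,fwy,ovw
b_2=(12−9)−0=3

b_2=3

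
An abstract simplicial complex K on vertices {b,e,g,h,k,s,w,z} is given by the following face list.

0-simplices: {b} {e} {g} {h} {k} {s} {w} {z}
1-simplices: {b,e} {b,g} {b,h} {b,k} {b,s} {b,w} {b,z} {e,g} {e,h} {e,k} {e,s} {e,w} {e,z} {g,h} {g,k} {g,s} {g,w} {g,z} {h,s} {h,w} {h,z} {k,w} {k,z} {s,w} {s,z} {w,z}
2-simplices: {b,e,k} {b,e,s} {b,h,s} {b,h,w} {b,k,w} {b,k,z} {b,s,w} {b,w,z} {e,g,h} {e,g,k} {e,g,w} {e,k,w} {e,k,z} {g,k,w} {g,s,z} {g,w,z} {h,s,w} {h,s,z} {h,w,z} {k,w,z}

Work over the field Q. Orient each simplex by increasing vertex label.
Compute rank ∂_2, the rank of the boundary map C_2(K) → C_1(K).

n_0=8 n_1=26 n_2=20  [Q]
∂1: piv[be,bg,bh,bk,bs,bw,bz] rk=7  ker:eg,eh,ek,es,ew,ez,gh,gk,gs,gw,gz,hs,hw,hz,kw,kz,sw,sz,wz
∂2: piv[bek,bes,bhs,bhw,bkw,bkz,bsw,bwz,egh,egk,egw,ekw,ekz,gsz,gwz,hsz,hwz] rk=17  ker:gkw,hsw,kwz
rk∂_2=17

rank∂_2=17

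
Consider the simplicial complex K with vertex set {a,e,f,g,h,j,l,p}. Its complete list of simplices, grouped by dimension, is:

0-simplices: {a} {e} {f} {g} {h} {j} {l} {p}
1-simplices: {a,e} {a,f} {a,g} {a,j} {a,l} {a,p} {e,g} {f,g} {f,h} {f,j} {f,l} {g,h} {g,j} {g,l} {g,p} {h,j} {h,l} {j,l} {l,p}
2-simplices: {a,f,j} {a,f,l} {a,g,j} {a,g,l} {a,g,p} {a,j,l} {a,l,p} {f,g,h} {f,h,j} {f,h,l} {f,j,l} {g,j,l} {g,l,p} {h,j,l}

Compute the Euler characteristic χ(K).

n_0=8 n_1=19 n_2=14
χ=+8−19+14=3

χ(K)=3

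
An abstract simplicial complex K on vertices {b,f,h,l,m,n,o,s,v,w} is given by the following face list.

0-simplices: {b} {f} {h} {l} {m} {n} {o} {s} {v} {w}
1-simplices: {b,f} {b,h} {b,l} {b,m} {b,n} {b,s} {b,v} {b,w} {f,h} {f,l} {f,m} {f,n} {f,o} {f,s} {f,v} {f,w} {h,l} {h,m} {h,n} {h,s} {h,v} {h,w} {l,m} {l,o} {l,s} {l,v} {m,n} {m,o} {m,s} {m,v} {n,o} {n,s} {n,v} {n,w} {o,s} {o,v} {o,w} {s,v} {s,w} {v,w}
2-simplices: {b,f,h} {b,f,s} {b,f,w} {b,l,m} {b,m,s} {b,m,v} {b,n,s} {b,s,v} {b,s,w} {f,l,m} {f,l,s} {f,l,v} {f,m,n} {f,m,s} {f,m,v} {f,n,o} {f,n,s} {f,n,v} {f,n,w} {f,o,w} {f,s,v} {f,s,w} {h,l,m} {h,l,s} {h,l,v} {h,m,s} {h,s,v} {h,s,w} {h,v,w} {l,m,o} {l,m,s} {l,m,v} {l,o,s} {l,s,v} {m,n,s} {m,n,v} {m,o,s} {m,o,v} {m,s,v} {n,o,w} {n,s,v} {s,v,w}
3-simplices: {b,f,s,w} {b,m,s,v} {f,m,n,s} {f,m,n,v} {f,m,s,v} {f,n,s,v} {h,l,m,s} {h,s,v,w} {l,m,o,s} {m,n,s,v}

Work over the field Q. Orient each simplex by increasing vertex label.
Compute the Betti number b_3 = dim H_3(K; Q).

b_3=1

n_0=10 n_1=40 n_2=42 n_3=10  [Q]
∂1: piv[bf,bh,bl,bm,bn,bs,bv,bw,fo] rk=9  ker:fh,fl,fm,fn,fs,fv,fw,hl,hm,hn,hs,hv,hw,lm,lo,ls,lv,mn,mo,ms,mv,no,ns,nv,nw,os,ov,ow,sv,sw,vw
∂2: piv[bfh,bfs,bfw,blm,bms,bmv,bns,bsv,bsw,flm,fls,flv,fmn,fms,fmv,fno,fns,fnv,fnw,fow,hlm,hls,hlv,hsw,hvw,lmo,los,mov] rk=28  ker:fsv,fsw,hms,hsv,lms,lmv,lsv,mns,mnv,mos,msv,now,nsv,svw
∂3: piv[bfsw,bmsv,fmns,fmnv,fmsv,fnsv,hlms,hsvw,lmos] rk=9  ker:mnsv
b_3=(10−9)−0=1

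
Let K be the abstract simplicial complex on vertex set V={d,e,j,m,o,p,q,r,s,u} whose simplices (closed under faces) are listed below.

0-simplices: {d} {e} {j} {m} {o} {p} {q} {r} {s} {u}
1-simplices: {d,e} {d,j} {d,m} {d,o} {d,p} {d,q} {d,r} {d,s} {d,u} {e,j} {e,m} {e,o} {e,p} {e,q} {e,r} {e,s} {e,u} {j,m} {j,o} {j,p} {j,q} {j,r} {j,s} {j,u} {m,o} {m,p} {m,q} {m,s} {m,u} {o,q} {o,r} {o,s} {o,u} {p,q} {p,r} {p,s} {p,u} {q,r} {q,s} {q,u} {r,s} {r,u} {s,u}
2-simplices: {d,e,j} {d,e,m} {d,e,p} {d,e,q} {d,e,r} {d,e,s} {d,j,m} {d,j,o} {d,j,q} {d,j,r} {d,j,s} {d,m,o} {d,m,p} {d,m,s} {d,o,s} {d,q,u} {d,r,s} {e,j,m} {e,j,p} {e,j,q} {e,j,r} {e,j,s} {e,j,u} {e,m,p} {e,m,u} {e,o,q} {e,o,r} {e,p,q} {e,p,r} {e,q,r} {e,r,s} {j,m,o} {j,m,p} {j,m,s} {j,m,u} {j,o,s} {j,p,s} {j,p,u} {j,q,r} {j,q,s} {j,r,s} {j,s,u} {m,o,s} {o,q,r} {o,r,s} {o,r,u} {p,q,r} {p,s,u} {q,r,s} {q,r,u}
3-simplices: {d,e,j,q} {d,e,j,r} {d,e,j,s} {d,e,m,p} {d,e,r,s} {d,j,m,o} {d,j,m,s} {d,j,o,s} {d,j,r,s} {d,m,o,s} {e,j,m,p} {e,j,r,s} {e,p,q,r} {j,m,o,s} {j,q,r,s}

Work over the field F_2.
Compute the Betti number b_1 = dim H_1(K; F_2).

b_1=2

n_0=10 n_1=43 n_2=50 n_3=15  [Z2]
∂1: piv[de,dj,dm,do,dp,dq,dr,ds,du] rk=9  ker:ej,em,eo,ep,eq,er,es,eu,jm,jo,jp,jq,jr,js,ju,mo,mp,mq,ms,mu,oq,or,os,ou,pq,pr,ps,pu,qr,qs,qu,rs,ru,su
∂2: piv[dej,dem,dep,deq,der,des,djm,djo,djq,djr,djs,dmo,dmp,dms,dos,dqu,drs,ejp,eju,emu,eoq,eor,epq,epr,eqr,jps,jpu,jqs,jsu,ors,oru,qru] rk=32  ker:ejm,ejq,ejr,ejs,emp,ers,jmo,jmp,jms,jmu,jos,jqr,jrs,mos,oqr,pqr,psu,qrs
∂3: piv[dejq,dejr,dejs,demp,ders,djmo,djms,djos,djrs,dmos,ejmp,epqr,jqrs] rk=13  ker:ejrs,jmos
b_1=(43−9)−32=2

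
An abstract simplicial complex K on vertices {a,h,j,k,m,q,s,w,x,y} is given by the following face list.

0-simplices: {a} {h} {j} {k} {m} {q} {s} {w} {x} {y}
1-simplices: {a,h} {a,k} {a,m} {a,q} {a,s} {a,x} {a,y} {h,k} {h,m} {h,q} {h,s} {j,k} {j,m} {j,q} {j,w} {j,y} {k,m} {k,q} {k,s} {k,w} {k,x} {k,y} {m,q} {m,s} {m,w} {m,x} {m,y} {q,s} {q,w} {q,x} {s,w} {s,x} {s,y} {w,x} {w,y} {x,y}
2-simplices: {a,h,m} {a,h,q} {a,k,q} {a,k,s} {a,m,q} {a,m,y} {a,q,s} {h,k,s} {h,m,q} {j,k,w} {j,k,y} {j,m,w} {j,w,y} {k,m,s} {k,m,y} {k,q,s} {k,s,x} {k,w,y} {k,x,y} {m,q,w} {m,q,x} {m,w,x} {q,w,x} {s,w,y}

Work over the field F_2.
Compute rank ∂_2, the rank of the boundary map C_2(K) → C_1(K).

n_0=10 n_1=36 n_2=24  [Z2]
∂1: piv[ah,ak,am,aq,as,ax,ay,jk,jw] rk=9  ker:hk,hm,hq,hs,jm,jq,jy,km,kq,ks,kw,kx,ky,mq,ms,mw,mx,my,qs,qw,qx,sw,sx,sy,wx,wy,xy
∂2: piv[ahm,ahq,akq,aks,amq,amy,aqs,hks,jkw,jky,jmw,jwy,kms,kmy,ksx,kxy,mqw,mqx,mwx,swy] rk=20  ker:hmq,kqs,kwy,qwx
rk∂_2=20

rank∂_2=20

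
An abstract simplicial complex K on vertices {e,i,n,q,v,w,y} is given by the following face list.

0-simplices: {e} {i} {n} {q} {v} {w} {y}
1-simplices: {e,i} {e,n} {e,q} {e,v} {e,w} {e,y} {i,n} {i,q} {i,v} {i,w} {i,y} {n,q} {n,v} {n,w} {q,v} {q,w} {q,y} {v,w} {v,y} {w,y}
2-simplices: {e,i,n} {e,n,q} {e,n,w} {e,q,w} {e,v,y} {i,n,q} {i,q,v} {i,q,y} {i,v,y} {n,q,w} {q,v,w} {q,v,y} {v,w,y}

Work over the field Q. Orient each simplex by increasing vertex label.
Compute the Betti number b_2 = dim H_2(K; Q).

b_2=2

n_0=7 n_1=20 n_2=13  [Q]
∂1: piv[ei,en,eq,ev,ew,ey] rk=6  ker:in,iq,iv,iw,iy,nq,nv,nw,qv,qw,qy,vw,vy,wy
∂2: piv[ein,enq,enw,eqw,evy,inq,iqv,iqy,ivy,qvw,vwy] rk=11  ker:nqw,qvy
b_2=(13−11)−0=2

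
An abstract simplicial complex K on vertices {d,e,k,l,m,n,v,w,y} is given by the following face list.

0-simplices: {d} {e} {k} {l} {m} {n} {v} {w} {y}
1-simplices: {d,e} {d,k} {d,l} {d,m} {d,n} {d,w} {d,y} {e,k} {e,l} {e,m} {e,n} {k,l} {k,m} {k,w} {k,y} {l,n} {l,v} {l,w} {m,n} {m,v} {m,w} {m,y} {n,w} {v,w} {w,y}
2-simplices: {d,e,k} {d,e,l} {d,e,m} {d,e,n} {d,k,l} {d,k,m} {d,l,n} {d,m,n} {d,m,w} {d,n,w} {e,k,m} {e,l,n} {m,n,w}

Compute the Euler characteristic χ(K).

n_0=9 n_1=25 n_2=13
χ=+9−25+13=-3

χ(K)=-3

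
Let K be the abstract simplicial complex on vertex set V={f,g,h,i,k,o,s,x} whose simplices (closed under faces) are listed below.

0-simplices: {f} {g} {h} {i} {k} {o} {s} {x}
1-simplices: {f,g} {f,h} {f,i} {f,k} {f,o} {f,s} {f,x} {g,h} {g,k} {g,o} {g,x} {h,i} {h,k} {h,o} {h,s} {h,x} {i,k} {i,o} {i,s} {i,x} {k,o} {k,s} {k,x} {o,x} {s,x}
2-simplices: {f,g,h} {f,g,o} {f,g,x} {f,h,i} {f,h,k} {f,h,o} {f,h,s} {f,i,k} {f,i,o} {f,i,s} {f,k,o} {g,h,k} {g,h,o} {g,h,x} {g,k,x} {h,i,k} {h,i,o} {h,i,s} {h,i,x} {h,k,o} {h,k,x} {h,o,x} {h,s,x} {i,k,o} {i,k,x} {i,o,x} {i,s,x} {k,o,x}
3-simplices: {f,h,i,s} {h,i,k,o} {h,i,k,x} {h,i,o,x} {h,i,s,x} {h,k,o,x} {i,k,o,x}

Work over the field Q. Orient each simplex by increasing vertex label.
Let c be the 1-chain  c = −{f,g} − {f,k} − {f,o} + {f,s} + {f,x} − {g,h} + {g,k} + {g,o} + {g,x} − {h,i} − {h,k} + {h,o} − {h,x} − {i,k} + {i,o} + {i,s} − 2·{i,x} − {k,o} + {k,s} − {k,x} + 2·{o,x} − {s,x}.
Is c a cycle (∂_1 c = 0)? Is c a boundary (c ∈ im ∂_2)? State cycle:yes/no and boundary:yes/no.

n_0=8 n_1=25 n_2=28 n_3=7  [Q]
∂1: piv[fg,fh,fi,fk,fo,fs,fx] rk=7  ker:gh,gk,go,gx,hi,hk,ho,hs,hx,ik,io,is,ix,ko,ks,kx,ox,sx
∂2: piv[fgh,fgo,fgx,fhi,fhk,fho,fhs,fik,fio,fis,fko,ghk,ghx,gkx,hix,hox,hsx] rk=17  ker:gho,hik,hio,his,hko,hkx,iko,ikx,iox,isx,kox
∂3: piv[fhis,hiko,hikx,hiox,hisx,hkox] rk=6  ker:ikox
∂1c = {f} − 3·{g} + {h} − {k} − {o} + 4·{s} − {x}

cycle:no boundary:no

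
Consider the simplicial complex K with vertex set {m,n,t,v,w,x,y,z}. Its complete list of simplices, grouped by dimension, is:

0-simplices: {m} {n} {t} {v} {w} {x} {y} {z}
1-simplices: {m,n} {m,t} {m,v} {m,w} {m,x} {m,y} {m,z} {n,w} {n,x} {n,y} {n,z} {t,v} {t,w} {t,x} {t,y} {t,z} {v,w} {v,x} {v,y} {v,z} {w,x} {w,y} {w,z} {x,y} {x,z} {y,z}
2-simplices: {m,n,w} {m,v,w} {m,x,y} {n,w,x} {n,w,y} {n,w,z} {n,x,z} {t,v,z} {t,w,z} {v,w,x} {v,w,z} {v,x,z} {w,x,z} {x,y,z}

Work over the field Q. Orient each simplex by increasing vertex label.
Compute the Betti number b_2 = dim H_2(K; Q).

n_0=8 n_1=26 n_2=14  [Q]
∂1: piv[mn,mt,mv,mw,mx,my,mz] rk=7  ker:nw,nx,ny,nz,tv,tw,tx,ty,tz,vw,vx,vy,vz,wx,wy,wz,xy,xz,yz
∂2: piv[mnw,mvw,mxy,nwx,nwy,nwz,nxz,tvz,twz,vwx,vwz,xyz] rk=12  ker:vxz,wxz
b_2=(14−12)−0=2

b_2=2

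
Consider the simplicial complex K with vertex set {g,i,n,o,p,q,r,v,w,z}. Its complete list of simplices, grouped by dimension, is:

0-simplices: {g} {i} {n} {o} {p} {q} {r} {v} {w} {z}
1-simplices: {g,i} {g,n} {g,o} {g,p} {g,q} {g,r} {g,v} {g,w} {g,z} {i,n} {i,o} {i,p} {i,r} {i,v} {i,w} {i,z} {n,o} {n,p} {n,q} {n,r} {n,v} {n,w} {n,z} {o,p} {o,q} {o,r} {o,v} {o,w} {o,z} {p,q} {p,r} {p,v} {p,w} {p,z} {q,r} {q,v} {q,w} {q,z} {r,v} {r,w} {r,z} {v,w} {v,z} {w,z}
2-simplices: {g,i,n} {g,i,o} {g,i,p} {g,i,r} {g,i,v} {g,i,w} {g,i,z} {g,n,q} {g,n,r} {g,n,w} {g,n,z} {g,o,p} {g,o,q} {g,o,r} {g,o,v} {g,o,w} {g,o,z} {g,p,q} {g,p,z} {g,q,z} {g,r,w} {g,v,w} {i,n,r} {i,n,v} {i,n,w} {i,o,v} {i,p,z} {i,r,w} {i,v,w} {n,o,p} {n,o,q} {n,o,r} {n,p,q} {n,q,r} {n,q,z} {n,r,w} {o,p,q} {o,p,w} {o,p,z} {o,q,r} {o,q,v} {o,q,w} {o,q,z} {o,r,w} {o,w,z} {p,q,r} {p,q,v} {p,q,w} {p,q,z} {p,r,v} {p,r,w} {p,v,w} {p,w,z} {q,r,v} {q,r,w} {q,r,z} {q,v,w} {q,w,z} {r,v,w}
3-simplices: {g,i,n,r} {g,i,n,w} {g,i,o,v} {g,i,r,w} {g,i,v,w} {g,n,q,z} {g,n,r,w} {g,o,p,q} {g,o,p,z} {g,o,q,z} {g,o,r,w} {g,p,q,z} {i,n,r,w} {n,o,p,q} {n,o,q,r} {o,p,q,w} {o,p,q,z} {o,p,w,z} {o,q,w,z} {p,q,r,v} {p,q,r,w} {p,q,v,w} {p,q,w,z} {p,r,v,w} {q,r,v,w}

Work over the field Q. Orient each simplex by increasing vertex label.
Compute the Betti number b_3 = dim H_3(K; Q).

b_3=4

n_0=10 n_1=44 n_2=59 n_3=25  [Q]
∂1: piv[gi,gn,go,gp,gq,gr,gv,gw,gz] rk=9  ker:in,io,ip,ir,iv,iw,iz,no,np,nq,nr,nv,nw,nz,op,oq,or,ov,ow,oz,pq,pr,pv,pw,pz,qr,qv,qw,qz,rv,rw,rz,vw,vz,wz
∂2: piv[gin,gio,gip,gir,giv,giw,giz,gnq,gnr,gnw,gnz,gop,goq,gor,gov,gow,goz,gpq,gpz,gqz,grw,gvw,inv,nop,noq,nqr,opw,oqv,oqw,owz,pqr,pqv,prv,qrz] rk=34  ker:inr,inw,iov,ipz,irw,ivw,nor,npq,nqz,nrw,opq,opz,oqr,oqz,orw,pqw,pqz,prw,pvw,pwz,qrv,qrw,qvw,qwz,rvw
∂3: piv[ginr,ginw,giov,girw,givw,gnqz,gnrw,gopq,gopz,goqz,gorw,gpqz,nopq,noqr,opqw,opwz,oqwz,pqrv,pqrw,pqvw,prvw] rk=21  ker:inrw,opqz,pqwz,qrvw
b_3=(25−21)−0=4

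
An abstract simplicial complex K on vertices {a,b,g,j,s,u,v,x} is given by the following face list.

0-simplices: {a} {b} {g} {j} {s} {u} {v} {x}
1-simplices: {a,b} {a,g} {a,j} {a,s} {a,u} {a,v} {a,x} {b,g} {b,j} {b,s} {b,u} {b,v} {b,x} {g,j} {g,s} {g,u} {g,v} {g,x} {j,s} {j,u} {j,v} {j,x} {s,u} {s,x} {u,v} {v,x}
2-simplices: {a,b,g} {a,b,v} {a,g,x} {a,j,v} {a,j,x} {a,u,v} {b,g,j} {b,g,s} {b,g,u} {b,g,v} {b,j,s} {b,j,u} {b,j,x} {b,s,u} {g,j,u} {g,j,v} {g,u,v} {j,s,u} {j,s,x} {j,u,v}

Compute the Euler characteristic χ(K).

n_0=8 n_1=26 n_2=20
χ=+8−26+20=2

χ(K)=2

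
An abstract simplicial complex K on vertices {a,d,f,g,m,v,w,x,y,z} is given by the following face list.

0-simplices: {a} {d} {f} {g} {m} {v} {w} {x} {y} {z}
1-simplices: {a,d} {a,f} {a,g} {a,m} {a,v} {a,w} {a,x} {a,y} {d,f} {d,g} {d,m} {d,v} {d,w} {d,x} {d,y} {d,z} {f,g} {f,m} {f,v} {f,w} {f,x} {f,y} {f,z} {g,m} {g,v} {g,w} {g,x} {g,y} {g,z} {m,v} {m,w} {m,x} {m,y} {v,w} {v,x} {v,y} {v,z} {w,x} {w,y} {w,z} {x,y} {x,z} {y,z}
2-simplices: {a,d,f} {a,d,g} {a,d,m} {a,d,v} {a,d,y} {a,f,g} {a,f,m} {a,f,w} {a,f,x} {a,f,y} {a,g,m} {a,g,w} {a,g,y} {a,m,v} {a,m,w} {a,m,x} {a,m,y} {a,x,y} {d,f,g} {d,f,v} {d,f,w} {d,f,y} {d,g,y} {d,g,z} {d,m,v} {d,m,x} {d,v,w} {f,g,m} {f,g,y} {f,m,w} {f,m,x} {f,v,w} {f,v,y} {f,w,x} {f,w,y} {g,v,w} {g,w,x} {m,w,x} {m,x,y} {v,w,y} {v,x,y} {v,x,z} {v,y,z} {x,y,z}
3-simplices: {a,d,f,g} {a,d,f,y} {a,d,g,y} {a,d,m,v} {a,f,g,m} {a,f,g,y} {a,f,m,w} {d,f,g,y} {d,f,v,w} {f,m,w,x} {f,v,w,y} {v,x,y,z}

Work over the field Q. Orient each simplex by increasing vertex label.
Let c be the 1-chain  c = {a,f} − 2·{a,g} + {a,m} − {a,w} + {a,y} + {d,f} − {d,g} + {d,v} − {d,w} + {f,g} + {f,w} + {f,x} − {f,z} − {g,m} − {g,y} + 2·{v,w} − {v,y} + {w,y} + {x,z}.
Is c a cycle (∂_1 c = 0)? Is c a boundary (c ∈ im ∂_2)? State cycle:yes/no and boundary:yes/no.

n_0=10 n_1=43 n_2=44 n_3=12  [Q]
∂1: piv[ad,af,ag,am,av,aw,ax,ay,dz] rk=9  ker:df,dg,dm,dv,dw,dx,dy,fg,fm,fv,fw,fx,fy,fz,gm,gv,gw,gx,gy,gz,mv,mw,mx,my,vw,vx,vy,vz,wx,wy,wz,xy,xz,yz
∂2: piv[adf,adg,adm,adv,ady,afg,afm,afw,afx,afy,agm,agw,agy,amv,amw,amx,amy,axy,dfv,dfw,dgz,dmx,dvw,fvy,fwx,fwy,gvw,gwx,vxy,vxz,vyz] rk=31  ker:dfg,dfy,dgy,dmv,fgm,fgy,fmw,fmx,fvw,mwx,mxy,vwy,xyz
∂3: piv[adfg,adfy,adgy,admv,afgm,afgy,afmw,dfvw,fmwx,fvwy,vxyz] rk=11  ker:dfgy
∂1c = 0
c vs im∂2: residual ≠ 0 ⇒ not boundary

cycle:yes boundary:no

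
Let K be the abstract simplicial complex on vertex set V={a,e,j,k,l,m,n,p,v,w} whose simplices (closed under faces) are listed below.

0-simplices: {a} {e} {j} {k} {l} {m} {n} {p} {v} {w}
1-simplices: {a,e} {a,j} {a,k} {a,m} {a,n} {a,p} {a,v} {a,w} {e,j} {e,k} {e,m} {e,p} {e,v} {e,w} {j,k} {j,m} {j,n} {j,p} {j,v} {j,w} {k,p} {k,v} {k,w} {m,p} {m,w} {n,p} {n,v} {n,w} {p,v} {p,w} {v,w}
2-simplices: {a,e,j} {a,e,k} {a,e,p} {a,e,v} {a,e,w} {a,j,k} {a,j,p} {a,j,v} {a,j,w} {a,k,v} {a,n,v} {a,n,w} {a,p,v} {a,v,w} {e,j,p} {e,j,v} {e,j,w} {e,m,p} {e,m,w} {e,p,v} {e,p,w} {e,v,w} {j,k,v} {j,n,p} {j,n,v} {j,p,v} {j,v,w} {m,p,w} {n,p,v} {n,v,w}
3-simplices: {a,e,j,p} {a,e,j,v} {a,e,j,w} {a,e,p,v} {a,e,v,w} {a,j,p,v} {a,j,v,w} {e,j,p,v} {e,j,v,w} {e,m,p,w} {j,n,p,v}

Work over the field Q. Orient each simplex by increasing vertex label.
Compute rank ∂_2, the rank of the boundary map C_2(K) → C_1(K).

rank∂_2=19

n_0=10 n_1=31 n_2=30 n_3=11  [Q]
∂1: piv[ae,aj,ak,am,an,ap,av,aw] rk=8  ker:ej,ek,em,ep,ev,ew,jk,jm,jn,jp,jv,jw,kp,kv,kw,mp,mw,np,nv,nw,pv,pw,vw
∂2: piv[aej,aek,aep,aev,aew,ajk,ajp,ajv,ajw,akv,anv,anw,apv,avw,emp,emw,epw,jnp,jnv] rk=19  ker:ejp,ejv,ejw,epv,evw,jkv,jpv,jvw,mpw,npv,nvw
∂3: piv[aejp,aejv,aejw,aepv,aevw,ajpv,ajvw,empw,jnpv] rk=9  ker:ejpv,ejvw
rk∂_2=19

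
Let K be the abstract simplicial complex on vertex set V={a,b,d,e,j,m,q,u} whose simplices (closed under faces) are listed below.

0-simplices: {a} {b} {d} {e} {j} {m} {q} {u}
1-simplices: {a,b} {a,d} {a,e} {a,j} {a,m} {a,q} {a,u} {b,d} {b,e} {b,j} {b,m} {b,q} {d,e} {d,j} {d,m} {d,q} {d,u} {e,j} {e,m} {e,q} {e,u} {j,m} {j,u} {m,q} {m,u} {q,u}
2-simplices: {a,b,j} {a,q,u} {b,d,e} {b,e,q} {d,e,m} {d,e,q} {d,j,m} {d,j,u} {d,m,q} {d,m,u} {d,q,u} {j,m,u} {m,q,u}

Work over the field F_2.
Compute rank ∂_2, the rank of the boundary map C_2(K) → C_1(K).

n_0=8 n_1=26 n_2=13  [Z2]
∂1: piv[ab,ad,ae,aj,am,aq,au] rk=7  ker:bd,be,bj,bm,bq,de,dj,dm,dq,du,ej,em,eq,eu,jm,ju,mq,mu,qu
∂2: piv[abj,aqu,bde,beq,dem,deq,djm,dju,dmq,dmu,dqu] rk=11  ker:jmu,mqu
rk∂_2=11

rank∂_2=11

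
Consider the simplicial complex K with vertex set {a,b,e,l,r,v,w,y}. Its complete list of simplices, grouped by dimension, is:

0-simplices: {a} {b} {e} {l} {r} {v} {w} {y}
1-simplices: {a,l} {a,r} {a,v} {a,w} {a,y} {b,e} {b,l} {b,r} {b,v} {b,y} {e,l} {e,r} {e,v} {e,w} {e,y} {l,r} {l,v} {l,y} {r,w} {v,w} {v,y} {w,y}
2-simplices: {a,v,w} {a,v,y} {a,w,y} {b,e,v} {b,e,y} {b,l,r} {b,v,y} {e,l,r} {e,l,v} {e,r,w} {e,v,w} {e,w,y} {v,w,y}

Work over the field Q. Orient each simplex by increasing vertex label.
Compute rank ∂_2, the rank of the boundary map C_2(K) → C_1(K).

n_0=8 n_1=22 n_2=13  [Q]
∂1: piv[al,ar,av,aw,ay,be,bl] rk=7  ker:br,bv,by,el,er,ev,ew,ey,lr,lv,ly,rw,vw,vy,wy
∂2: piv[avw,avy,awy,bev,bey,blr,bvy,elr,elv,erw,evw] rk=11  ker:ewy,vwy
rk∂_2=11

rank∂_2=11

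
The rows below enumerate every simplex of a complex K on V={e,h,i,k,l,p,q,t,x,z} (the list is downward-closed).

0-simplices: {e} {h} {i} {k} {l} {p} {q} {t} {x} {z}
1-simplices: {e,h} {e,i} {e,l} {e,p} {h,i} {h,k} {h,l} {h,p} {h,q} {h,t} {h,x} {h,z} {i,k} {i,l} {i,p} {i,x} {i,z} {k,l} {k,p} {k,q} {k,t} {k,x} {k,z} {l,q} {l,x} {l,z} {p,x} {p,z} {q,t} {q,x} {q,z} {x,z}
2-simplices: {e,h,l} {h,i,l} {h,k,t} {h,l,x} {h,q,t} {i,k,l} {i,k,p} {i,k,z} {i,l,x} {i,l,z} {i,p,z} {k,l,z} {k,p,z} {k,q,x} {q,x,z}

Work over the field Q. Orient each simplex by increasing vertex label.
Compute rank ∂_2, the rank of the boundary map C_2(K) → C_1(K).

rank∂_2=13

n_0=10 n_1=32 n_2=15  [Q]
∂1: piv[eh,ei,el,ep,hk,hq,ht,hx,hz] rk=9  ker:hi,hl,hp,ik,il,ip,ix,iz,kl,kp,kq,kt,kx,kz,lq,lx,lz,px,pz,qt,qx,qz,xz
∂2: piv[ehl,hil,hkt,hlx,hqt,ikl,ikp,ikz,ilx,ilz,ipz,kqx,qxz] rk=13  ker:klz,kpz
rk∂_2=13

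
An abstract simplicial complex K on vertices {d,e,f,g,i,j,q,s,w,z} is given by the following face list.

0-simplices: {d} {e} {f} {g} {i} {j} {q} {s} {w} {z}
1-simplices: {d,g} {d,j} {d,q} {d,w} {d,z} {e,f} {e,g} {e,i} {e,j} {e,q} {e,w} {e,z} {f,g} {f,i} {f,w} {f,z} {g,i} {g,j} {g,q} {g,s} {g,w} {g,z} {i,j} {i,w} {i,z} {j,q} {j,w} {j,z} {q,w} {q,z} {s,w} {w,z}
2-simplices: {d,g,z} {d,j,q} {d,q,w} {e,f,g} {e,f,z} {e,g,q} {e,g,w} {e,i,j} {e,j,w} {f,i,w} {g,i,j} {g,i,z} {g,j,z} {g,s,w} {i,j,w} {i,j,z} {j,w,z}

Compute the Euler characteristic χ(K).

χ(K)=-5

n_0=10 n_1=32 n_2=17
χ=+10−32+17=-5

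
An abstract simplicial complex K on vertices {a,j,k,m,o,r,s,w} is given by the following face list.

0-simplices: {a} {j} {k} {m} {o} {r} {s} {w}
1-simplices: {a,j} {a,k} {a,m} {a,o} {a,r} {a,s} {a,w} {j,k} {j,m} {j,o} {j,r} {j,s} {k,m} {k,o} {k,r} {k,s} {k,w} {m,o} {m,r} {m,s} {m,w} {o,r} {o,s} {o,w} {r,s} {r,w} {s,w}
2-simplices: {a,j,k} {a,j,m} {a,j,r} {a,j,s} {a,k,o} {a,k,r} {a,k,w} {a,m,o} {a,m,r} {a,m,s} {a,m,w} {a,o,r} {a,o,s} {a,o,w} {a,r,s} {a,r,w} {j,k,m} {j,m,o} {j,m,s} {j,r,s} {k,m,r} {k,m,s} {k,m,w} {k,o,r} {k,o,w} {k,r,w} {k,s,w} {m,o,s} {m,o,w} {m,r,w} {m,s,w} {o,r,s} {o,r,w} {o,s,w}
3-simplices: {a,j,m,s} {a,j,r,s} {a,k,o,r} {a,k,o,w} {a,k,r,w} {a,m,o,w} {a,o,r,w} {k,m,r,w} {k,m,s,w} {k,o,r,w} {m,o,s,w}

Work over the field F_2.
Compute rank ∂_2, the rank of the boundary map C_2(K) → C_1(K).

n_0=8 n_1=27 n_2=34 n_3=11  [Z2]
∂1: piv[aj,ak,am,ao,ar,as,aw] rk=7  ker:jk,jm,jo,jr,js,km,ko,kr,ks,kw,mo,mr,ms,mw,or,os,ow,rs,rw,sw
∂2: piv[ajk,ajm,ajr,ajs,ako,akr,akw,amo,amr,ams,amw,aor,aos,aow,ars,arw,jkm,jmo,kms,ksw] rk=20  ker:jms,jrs,kmr,kmw,kor,kow,krw,mos,mow,mrw,msw,ors,orw,osw
∂3: piv[ajms,ajrs,akor,akow,akrw,amow,aorw,kmrw,kmsw,mosw] rk=10  ker:korw
rk∂_2=20

rank∂_2=20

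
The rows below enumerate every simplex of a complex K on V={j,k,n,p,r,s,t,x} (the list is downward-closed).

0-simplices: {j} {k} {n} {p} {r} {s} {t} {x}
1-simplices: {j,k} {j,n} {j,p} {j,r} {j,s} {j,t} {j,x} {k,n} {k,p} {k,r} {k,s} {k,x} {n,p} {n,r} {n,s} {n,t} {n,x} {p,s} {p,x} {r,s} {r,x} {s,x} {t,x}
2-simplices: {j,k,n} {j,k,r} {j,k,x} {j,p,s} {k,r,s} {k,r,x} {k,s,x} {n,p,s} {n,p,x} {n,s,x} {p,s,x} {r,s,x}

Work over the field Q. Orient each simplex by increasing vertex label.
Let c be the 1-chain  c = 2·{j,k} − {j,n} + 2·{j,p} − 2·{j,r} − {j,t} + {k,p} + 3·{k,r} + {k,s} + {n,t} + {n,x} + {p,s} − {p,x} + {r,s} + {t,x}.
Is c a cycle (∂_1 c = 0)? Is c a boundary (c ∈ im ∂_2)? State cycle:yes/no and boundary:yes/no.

cycle:no boundary:no

n_0=8 n_1=23 n_2=12  [Q]
∂1: piv[jk,jn,jp,jr,js,jt,jx] rk=7  ker:kn,kp,kr,ks,kx,np,nr,ns,nt,nx,ps,px,rs,rx,sx,tx
∂2: piv[jkn,jkr,jkx,jps,krs,krx,ksx,nps,npx,nsx] rk=10  ker:psx,rsx
∂1c = −3·{k} − 3·{n} + 3·{p} + 3·{s} − {t} + {x}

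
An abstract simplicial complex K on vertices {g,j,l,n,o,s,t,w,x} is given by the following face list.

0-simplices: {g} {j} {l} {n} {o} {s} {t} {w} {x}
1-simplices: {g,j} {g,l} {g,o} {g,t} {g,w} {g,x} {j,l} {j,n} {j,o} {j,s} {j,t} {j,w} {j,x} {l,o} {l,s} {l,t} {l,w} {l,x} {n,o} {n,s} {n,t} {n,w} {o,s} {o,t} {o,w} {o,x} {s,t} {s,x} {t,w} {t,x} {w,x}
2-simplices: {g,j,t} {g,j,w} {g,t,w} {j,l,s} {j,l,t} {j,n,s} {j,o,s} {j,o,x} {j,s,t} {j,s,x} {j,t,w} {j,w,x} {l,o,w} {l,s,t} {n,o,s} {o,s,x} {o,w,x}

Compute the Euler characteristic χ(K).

n_0=9 n_1=31 n_2=17
χ=+9−31+17=-5

χ(K)=-5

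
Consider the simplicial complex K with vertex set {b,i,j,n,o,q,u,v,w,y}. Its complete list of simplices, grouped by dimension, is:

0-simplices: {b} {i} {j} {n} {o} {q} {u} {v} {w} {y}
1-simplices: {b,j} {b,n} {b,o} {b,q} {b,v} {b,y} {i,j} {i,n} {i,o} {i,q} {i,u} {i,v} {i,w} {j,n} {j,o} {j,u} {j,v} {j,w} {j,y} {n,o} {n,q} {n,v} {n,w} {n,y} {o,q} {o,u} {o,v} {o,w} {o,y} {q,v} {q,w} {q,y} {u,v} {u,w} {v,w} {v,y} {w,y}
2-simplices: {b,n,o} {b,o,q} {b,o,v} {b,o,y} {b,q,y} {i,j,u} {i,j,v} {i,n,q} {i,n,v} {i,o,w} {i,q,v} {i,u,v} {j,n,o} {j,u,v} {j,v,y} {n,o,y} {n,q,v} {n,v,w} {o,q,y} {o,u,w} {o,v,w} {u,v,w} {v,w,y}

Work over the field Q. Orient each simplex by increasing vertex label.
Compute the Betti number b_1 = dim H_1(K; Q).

n_0=10 n_1=37 n_2=23  [Q]
∂1: piv[bj,bn,bo,bq,bv,by,ij,iu,iw] rk=9  ker:in,io,iq,iv,jn,jo,ju,jv,jw,jy,no,nq,nv,nw,ny,oq,ou,ov,ow,oy,qv,qw,qy,uv,uw,vw,vy,wy
∂2: piv[bno,boq,bov,boy,bqy,iju,ijv,inq,inv,iow,iqv,iuv,jno,jvy,noy,nvw,ouw,ovw,uvw,vwy] rk=20  ker:juv,nqv,oqy
b_1=(37−9)−20=8

b_1=8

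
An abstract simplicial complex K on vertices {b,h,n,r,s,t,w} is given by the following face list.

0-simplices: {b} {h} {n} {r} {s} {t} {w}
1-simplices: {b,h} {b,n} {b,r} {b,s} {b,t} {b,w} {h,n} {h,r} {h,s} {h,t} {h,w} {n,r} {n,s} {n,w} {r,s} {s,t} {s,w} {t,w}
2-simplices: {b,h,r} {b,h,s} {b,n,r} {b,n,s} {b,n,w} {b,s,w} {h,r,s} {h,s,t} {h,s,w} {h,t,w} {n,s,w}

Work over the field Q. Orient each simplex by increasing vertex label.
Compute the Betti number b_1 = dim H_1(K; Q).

b_1=2

n_0=7 n_1=18 n_2=11  [Q]
∂1: piv[bh,bn,br,bs,bt,bw] rk=6  ker:hn,hr,hs,ht,hw,nr,ns,nw,rs,st,sw,tw
∂2: piv[bhr,bhs,bnr,bns,bnw,bsw,hrs,hst,hsw,htw] rk=10  ker:nsw
b_1=(18−6)−10=2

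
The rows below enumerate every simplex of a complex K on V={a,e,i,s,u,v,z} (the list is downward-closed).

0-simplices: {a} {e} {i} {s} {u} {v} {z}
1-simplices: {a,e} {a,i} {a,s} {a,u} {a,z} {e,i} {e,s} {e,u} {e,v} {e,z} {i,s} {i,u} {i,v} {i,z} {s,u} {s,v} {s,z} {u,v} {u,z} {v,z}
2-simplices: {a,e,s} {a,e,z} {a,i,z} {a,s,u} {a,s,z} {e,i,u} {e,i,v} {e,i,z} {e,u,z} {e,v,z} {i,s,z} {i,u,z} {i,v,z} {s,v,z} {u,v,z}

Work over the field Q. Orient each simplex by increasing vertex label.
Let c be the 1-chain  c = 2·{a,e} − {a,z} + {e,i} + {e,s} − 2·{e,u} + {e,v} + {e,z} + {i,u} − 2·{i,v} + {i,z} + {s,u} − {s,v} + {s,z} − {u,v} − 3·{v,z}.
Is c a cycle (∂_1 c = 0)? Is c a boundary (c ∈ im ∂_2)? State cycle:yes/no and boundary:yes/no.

n_0=7 n_1=20 n_2=15  [Q]
∂1: piv[ae,ai,as,au,az,ev] rk=6  ker:ei,es,eu,ez,is,iu,iv,iz,su,sv,sz,uv,uz,vz
∂2: piv[aes,aez,aiz,asu,asz,eiu,eiv,eiz,euz,evz,isz,svz,uvz] rk=13  ker:iuz,ivz
∂1c = −{a} + {i} + {u} − {z}

cycle:no boundary:no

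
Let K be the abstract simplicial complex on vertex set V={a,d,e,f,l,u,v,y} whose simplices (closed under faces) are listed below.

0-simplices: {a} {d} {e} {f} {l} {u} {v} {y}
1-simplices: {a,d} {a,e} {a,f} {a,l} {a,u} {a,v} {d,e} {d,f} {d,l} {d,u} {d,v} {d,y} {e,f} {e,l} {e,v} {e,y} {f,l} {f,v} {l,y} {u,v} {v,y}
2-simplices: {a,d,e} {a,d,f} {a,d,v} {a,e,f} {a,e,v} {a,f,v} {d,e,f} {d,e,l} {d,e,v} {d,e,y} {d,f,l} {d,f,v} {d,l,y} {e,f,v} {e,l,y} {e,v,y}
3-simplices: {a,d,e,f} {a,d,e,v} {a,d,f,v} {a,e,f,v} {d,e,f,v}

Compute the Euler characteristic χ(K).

χ(K)=-2

n_0=8 n_1=21 n_2=16 n_3=5
χ=+8−21+16−5=-2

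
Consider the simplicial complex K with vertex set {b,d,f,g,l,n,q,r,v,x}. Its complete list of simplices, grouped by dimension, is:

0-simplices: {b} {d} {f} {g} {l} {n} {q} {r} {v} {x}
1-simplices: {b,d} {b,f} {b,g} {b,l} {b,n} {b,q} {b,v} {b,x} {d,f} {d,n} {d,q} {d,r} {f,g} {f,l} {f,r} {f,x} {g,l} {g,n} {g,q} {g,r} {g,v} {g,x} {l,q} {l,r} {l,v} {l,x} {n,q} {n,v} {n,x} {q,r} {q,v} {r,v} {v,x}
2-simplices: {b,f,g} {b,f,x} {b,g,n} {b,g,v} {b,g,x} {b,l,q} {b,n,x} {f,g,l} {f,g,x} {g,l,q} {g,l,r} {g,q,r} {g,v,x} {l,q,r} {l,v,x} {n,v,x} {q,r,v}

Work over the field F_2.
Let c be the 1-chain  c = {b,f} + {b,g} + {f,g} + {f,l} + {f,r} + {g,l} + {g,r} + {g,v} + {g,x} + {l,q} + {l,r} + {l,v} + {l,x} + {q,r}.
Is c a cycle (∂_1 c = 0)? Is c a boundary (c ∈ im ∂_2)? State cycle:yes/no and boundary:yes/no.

n_0=10 n_1=33 n_2=17  [Z2]
∂1: piv[bd,bf,bg,bl,bn,bq,bv,bx,dr] rk=9  ker:df,dn,dq,fg,fl,fr,fx,gl,gn,gq,gr,gv,gx,lq,lr,lv,lx,nq,nv,nx,qr,qv,rv,vx
∂2: piv[bfg,bfx,bgn,bgv,bgx,blq,bnx,fgl,glq,glr,gqr,gvx,lvx,nvx,qrv] rk=15  ker:fgx,lqr
∂1c = 0
c vs im∂2: residual ≠ 0 ⇒ not boundary

cycle:yes boundary:no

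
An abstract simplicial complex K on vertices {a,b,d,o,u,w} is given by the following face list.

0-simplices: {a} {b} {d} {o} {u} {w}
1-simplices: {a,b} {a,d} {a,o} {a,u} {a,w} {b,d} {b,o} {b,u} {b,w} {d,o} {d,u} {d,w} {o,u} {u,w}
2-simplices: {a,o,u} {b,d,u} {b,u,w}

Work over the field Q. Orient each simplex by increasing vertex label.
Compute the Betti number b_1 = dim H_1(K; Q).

b_1=6

n_0=6 n_1=14 n_2=3  [Q]
∂1: piv[ab,ad,ao,au,aw] rk=5  ker:bd,bo,bu,bw,do,du,dw,ou,uw
∂2: piv[aou,bdu,buw] rk=3
b_1=(14−5)−3=6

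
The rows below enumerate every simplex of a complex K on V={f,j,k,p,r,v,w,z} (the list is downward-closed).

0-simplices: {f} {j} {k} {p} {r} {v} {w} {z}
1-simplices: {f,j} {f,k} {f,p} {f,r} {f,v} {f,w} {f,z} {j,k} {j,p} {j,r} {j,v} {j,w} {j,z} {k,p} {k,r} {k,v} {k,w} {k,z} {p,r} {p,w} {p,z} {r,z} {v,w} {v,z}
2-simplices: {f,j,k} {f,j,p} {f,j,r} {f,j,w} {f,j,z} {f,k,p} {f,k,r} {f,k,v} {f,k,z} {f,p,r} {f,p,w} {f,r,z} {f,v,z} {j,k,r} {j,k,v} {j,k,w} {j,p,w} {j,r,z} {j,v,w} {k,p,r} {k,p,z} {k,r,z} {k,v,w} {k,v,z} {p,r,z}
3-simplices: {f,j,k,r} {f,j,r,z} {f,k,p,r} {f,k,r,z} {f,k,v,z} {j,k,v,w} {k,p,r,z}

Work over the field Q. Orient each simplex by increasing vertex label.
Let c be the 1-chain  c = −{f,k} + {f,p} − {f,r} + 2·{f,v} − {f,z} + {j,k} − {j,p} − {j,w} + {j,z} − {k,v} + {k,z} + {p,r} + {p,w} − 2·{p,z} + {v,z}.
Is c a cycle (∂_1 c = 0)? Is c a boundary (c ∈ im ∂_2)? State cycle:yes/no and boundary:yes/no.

n_0=8 n_1=24 n_2=25 n_3=7  [Q]
∂1: piv[fj,fk,fp,fr,fv,fw,fz] rk=7  ker:jk,jp,jr,jv,jw,jz,kp,kr,kv,kw,kz,pr,pw,pz,rz,vw,vz
∂2: piv[fjk,fjp,fjr,fjw,fjz,fkp,fkr,fkv,fkz,fpr,fpw,frz,fvz,jkv,jkw,jvw,kpz] rk=17  ker:jkr,jpw,jrz,kpr,krz,kvw,kvz,prz
∂3: piv[fjkr,fjrz,fkpr,fkrz,fkvz,jkvw,kprz] rk=7
∂1c = 0
c vs im∂2: reduces to 0 ⇒ boundary

cycle:yes boundary:yes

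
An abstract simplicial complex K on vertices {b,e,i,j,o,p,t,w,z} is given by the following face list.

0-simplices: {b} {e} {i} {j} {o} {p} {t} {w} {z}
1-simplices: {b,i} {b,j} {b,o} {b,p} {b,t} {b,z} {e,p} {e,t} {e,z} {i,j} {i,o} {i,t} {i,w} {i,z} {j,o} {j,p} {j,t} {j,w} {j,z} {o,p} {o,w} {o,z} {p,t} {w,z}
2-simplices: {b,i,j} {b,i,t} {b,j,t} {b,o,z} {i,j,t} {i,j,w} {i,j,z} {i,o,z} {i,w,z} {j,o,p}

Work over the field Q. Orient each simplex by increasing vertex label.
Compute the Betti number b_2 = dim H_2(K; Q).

b_2=1

n_0=9 n_1=24 n_2=10  [Q]
∂1: piv[bi,bj,bo,bp,bt,bz,ep,iw] rk=8  ker:et,ez,ij,io,it,iz,jo,jp,jt,jw,jz,op,ow,oz,pt,wz
∂2: piv[bij,bit,bjt,boz,ijw,ijz,ioz,iwz,jop] rk=9  ker:ijt
b_2=(10−9)−0=1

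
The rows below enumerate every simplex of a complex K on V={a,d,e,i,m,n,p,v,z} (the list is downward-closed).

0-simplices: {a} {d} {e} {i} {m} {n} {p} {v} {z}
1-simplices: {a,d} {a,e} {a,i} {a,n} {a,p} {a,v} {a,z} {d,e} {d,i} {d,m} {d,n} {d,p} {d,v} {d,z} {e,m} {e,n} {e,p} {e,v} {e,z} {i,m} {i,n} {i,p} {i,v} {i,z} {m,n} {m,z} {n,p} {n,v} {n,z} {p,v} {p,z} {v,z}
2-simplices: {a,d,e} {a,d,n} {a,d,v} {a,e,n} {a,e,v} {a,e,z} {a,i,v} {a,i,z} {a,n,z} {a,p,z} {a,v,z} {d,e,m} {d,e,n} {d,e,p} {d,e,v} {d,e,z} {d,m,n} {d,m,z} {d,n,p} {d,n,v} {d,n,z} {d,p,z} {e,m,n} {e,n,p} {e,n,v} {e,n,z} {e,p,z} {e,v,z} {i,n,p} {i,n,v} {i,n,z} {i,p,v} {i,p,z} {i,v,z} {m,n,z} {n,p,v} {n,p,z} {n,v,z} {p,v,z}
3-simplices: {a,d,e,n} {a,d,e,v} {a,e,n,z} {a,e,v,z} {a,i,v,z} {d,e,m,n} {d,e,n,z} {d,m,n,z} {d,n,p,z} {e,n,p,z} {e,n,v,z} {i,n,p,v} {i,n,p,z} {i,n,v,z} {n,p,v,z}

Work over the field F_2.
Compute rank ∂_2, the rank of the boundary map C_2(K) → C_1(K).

rank∂_2=22

n_0=9 n_1=32 n_2=39 n_3=15  [Z2]
∂1: piv[ad,ae,ai,an,ap,av,az,dm] rk=8  ker:de,di,dn,dp,dv,dz,em,en,ep,ev,ez,im,in,ip,iv,iz,mn,mz,np,nv,nz,pv,pz,vz
∂2: piv[ade,adn,adv,aen,aev,aez,aiv,aiz,anz,apz,avz,dem,dep,dez,dmn,dmz,dnp,dnv,dpz,inp,inv,ipv] rk=22  ker:den,dev,dnz,emn,enp,env,enz,epz,evz,inz,ipz,ivz,mnz,npv,npz,nvz,pvz
∂3: piv[aden,adev,aenz,aevz,aivz,demn,denz,dmnz,dnpz,enpz,envz,inpv,inpz,invz,npvz] rk=15
rk∂_2=22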